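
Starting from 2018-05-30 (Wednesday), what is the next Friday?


Current: Wednesday
Target: Friday
Days ahead: 2

Next Friday: 2018-06-01


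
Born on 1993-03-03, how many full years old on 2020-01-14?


Birth: 1993-03-03
Reference: 2020-01-14
Year difference: 2020 - 1993 = 27
Birthday not yet reached in 2020, subtract 1

26 years old


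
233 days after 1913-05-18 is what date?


Start: 1913-05-18, add 233 days
May 1913 has 31 days: 31 - 18 = 13 days to May 31 -> 220 left
June 1913 has 30 days -> 190 left
July 1913 has 31 days -> 159 left
August 1913 has 31 days -> 128 left
September 1913 has 30 days -> 98 left
October 1913 has 31 days -> 67 left
November 1913 has 30 days -> 37 left
December 1913 has 31 days -> 6 left
January 1914: 6 <= 31 -> lands on January 6

Result: 1914-01-06


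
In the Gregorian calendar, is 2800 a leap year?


Gregorian leap year rule: divisible by 4, but not by 100, unless also by 400.
2800 is divisible by 400 -> leap year

Yes


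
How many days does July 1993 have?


July 1993

31 days


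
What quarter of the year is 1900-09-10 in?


Month: September (month 9)
Q1: Jan-Mar, Q2: Apr-Jun, Q3: Jul-Sep, Q4: Oct-Dec

Q3


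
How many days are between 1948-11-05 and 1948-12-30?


From 1948-11-05 to 1948-12-30
1948-11-05: days before November = 31 + 29 + 31 + 30 + 31 + 30 + 31 + 31 + 30 + 31 = 305 (1948 is a leap year); day of year = 305 + 5 = 310
1948-12-30: days before December = 31 + 29 + 31 + 30 + 31 + 30 + 31 + 31 + 30 + 31 + 30 = 335 (1948 is a leap year); day of year = 335 + 30 = 365
Same year: 365 - 310 = 55

55 days


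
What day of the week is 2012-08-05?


Date: August 5, 2012
Anchor: Jan 1, 2012. With p = 2012 - 1 = 2011: (p + p//4 - p//100 + p//400) mod 7 = (2011 + 502 - 20 + 5) mod 7 = 2498 mod 7 = 6 -> Sunday (Mon=0 ... Sun=6)
Days before August (Jan-Jul): 213; offset = 213 + 5 - 1 = 217
Weekday index = (6 + 217) mod 7 = 6

Day of the week: Sunday


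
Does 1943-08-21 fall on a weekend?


Anchor: Jan 1, 1943. With p = 1943 - 1 = 1942: (p + p//4 - p//100 + p//400) mod 7 = (1942 + 485 - 19 + 4) mod 7 = 2412 mod 7 = 4 -> Friday (Mon=0 ... Sun=6)
Day of year: 233; offset = 232
Weekday index = (4 + 232) mod 7 = 5 -> Saturday
Weekend days: Saturday, Sunday

Yes


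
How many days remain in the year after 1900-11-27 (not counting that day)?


Day of year: 331 of 365
Remaining = 365 - 331

34 days


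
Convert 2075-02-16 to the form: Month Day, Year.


ISO 2075-02-16 parses as year=2075, month=02, day=16
Month 2 -> February

February 16, 2075


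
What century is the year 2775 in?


Century = (year - 1) // 100 + 1
= (2775 - 1) // 100 + 1
= 2774 // 100 + 1
= 27 + 1

28th century


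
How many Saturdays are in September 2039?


September 2039 has 30 days
Anchor: Jan 1, 2039. With p = 2039 - 1 = 2038: (p + p//4 - p//100 + p//400) mod 7 = (2038 + 509 - 20 + 5) mod 7 = 2532 mod 7 = 5 -> Saturday (Mon=0 ... Sun=6)
Days before September (Jan-Aug): 243; September 1 index = (5 + 243) mod 7 = 3 -> Thursday
First Saturday is September 3
Saturdays: 3, 10, 17, 24

4 Saturdays


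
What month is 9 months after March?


March is month 3
3 + 9 = 12

December


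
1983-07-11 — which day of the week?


Date: July 11, 1983
Anchor: Jan 1, 1983. With p = 1983 - 1 = 1982: (p + p//4 - p//100 + p//400) mod 7 = (1982 + 495 - 19 + 4) mod 7 = 2462 mod 7 = 5 -> Saturday (Mon=0 ... Sun=6)
Days before July (Jan-Jun): 181; offset = 181 + 11 - 1 = 191
Weekday index = (5 + 191) mod 7 = 0

Day of the week: Monday


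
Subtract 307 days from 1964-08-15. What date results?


Start: 1964-08-15, subtract 307 days
Back 15 days from August 15 reaches July 31, 1964 -> 292 left
July 1964 has 31 days -> back to June 30, 1964 -> 261 left
June 1964 has 30 days -> back to May 31, 1964 -> 231 left
May 1964 has 31 days -> back to April 30, 1964 -> 200 left
April 1964 has 30 days -> back to March 31, 1964 -> 170 left
March 1964 has 31 days -> back to February 29, 1964 -> 139 left
February 1964 has 29 days -> back to January 31, 1964 -> 110 left
January 1964 has 31 days -> back to December 31, 1963 -> 79 left
December 1963 has 31 days -> back to November 30, 1963 -> 48 left
November 1963 has 30 days -> back to October 31, 1963 -> 18 left
October 1963: 31 - 18 = 13 -> lands on October 13

Result: 1963-10-13


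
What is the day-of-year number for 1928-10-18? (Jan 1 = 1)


Date: October 18, 1928
Days in months 1 through 9: 274
Plus 18 days in October

Day of year: 292


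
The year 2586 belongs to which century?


Century = (year - 1) // 100 + 1
= (2586 - 1) // 100 + 1
= 2585 // 100 + 1
= 25 + 1

26th century


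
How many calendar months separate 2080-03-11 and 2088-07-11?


From March 2080 to July 2088
8 years * 12 = 96 months, plus 4 months = 100

100 months


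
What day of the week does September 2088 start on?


Target: September 1, 2088
Anchor: Jan 1, 2088. With p = 2088 - 1 = 2087: (p + p//4 - p//100 + p//400) mod 7 = (2087 + 521 - 20 + 5) mod 7 = 2593 mod 7 = 3 -> Thursday (Mon=0 ... Sun=6)
Days before September (Jan-Aug): 244 days
Weekday index = (3 + 244) mod 7 = 2

Wednesday


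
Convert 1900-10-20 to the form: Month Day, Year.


ISO 1900-10-20 parses as year=1900, month=10, day=20
Month 10 -> October

October 20, 1900


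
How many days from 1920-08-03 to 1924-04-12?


From 1920-08-03 to 1924-04-12
1920-08-03: days before August = 31 + 29 + 31 + 30 + 31 + 30 + 31 = 213 (1920 is a leap year); day of year = 213 + 3 = 216
1924-04-12: days before April = 31 + 29 + 31 = 91 (1924 is a leap year); day of year = 91 + 12 = 103
Rest of 1920: 366 - 216 = 150
Full years 1921 (365), 1922 (365), 1923 (365): 1095
Total = 150 + 1095 + 103 = 1348

1348 days


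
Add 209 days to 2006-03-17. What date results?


Start: 2006-03-17, add 209 days
March 2006 has 31 days: 31 - 17 = 14 days to March 31 -> 195 left
April 2006 has 30 days -> 165 left
May 2006 has 31 days -> 134 left
June 2006 has 30 days -> 104 left
July 2006 has 31 days -> 73 left
August 2006 has 31 days -> 42 left
September 2006 has 30 days -> 12 left
October 2006: 12 <= 31 -> lands on October 12

Result: 2006-10-12


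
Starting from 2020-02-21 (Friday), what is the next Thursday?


Current: Friday
Target: Thursday
Days ahead: 6

Next Thursday: 2020-02-27


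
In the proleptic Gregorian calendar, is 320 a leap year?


Gregorian leap year rule: divisible by 4, but not by 100, unless also by 400.
320 is divisible by 4 but not 100 -> leap year

Yes


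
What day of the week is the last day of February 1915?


February 1915 has 28 days
Anchor: Jan 1, 1915. With p = 1915 - 1 = 1914: (p + p//4 - p//100 + p//400) mod 7 = (1914 + 478 - 19 + 4) mod 7 = 2377 mod 7 = 4 -> Friday (Mon=0 ... Sun=6)
Days before February (Jan): 31; February 1 index = (4 + 31) mod 7 = 0 -> Monday
Last day offset: 28 - 1 = 27 days
Weekday index = (0 + 27) mod 7 = 6

Sunday, February 28


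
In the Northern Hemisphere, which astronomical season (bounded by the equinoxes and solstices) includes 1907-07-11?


Date: July 11
Astronomical Summer (approx.; exact equinox/solstice day varies by year): June 21 to September 21
July 11 falls within the Summer window

Summer


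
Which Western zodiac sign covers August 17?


Date: August 17
Conventional tropical zodiac dates: Leo from July 23 onward; Virgo starts August 23
August 17 falls within the Leo range

Leo


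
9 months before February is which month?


February is month 2
2 - 9 = -7; wrap: -7 + 12 = 5

May


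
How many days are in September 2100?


September 2100

30 days


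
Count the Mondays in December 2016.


December 2016 has 31 days
Anchor: Jan 1, 2016. With p = 2016 - 1 = 2015: (p + p//4 - p//100 + p//400) mod 7 = (2015 + 503 - 20 + 5) mod 7 = 2503 mod 7 = 4 -> Friday (Mon=0 ... Sun=6)
Days before December (Jan-Nov): 335; December 1 index = (4 + 335) mod 7 = 3 -> Thursday
First Monday is December 5
Mondays: 5, 12, 19, 26

4 Mondays


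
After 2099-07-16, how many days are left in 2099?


Day of year: 197 of 365
Remaining = 365 - 197

168 days


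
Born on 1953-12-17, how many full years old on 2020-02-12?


Birth: 1953-12-17
Reference: 2020-02-12
Year difference: 2020 - 1953 = 67
Birthday not yet reached in 2020, subtract 1

66 years old


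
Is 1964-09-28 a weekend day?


Anchor: Jan 1, 1964. With p = 1964 - 1 = 1963: (p + p//4 - p//100 + p//400) mod 7 = (1963 + 490 - 19 + 4) mod 7 = 2438 mod 7 = 2 -> Wednesday (Mon=0 ... Sun=6)
Day of year: 272; offset = 271
Weekday index = (2 + 271) mod 7 = 0 -> Monday
Weekend days: Saturday, Sunday

No


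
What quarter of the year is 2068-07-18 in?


Month: July (month 7)
Q1: Jan-Mar, Q2: Apr-Jun, Q3: Jul-Sep, Q4: Oct-Dec

Q3


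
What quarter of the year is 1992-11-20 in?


Month: November (month 11)
Q1: Jan-Mar, Q2: Apr-Jun, Q3: Jul-Sep, Q4: Oct-Dec

Q4


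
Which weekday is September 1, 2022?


Target: September 1, 2022
Anchor: Jan 1, 2022. With p = 2022 - 1 = 2021: (p + p//4 - p//100 + p//400) mod 7 = (2021 + 505 - 20 + 5) mod 7 = 2511 mod 7 = 5 -> Saturday (Mon=0 ... Sun=6)
Days before September (Jan-Aug): 243 days
Weekday index = (5 + 243) mod 7 = 3

Thursday


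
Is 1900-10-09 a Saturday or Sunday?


Anchor: Jan 1, 1900. With p = 1900 - 1 = 1899: (p + p//4 - p//100 + p//400) mod 7 = (1899 + 474 - 18 + 4) mod 7 = 2359 mod 7 = 0 -> Monday (Mon=0 ... Sun=6)
Day of year: 282; offset = 281
Weekday index = (0 + 281) mod 7 = 1 -> Tuesday
Weekend days: Saturday, Sunday

No


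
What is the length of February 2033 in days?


February 2033 (leap year: no)

28 days


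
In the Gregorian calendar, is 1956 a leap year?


Gregorian leap year rule: divisible by 4, but not by 100, unless also by 400.
1956 is divisible by 4 but not 100 -> leap year

Yes


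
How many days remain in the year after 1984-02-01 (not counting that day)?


Day of year: 32 of 366
Remaining = 366 - 32

334 days


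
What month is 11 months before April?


April is month 4
4 - 11 = -7; wrap: -7 + 12 = 5

May


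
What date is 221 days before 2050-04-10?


Start: 2050-04-10, subtract 221 days
Back 10 days from April 10 reaches March 31, 2050 -> 211 left
March 2050 has 31 days -> back to February 28, 2050 -> 180 left
February 2050 has 28 days -> back to January 31, 2050 -> 152 left
January 2050 has 31 days -> back to December 31, 2049 -> 121 left
December 2049 has 31 days -> back to November 30, 2049 -> 90 left
November 2049 has 30 days -> back to October 31, 2049 -> 60 left
October 2049 has 31 days -> back to September 30, 2049 -> 29 left
September 2049: 30 - 29 = 1 -> lands on September 1

Result: 2049-09-01


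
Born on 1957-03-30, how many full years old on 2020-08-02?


Birth: 1957-03-30
Reference: 2020-08-02
Year difference: 2020 - 1957 = 63

63 years old


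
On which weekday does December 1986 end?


December 1986 has 31 days
Anchor: Jan 1, 1986. With p = 1986 - 1 = 1985: (p + p//4 - p//100 + p//400) mod 7 = (1985 + 496 - 19 + 4) mod 7 = 2466 mod 7 = 2 -> Wednesday (Mon=0 ... Sun=6)
Days before December (Jan-Nov): 334; December 1 index = (2 + 334) mod 7 = 0 -> Monday
Last day offset: 31 - 1 = 30 days
Weekday index = (0 + 30) mod 7 = 2

Wednesday, December 31


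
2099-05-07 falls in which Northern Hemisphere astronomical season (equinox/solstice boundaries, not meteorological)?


Date: May 7
Astronomical Spring (approx.; exact equinox/solstice day varies by year): March 20 to June 20
May 7 falls within the Spring window

Spring


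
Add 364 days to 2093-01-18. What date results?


Start: 2093-01-18, add 364 days
January 2093 has 31 days: 31 - 18 = 13 days to January 31 -> 351 left
February 2093 has 28 days -> 323 left
March 2093 has 31 days -> 292 left
April 2093 has 30 days -> 262 left
May 2093 has 31 days -> 231 left
June 2093 has 30 days -> 201 left
July 2093 has 31 days -> 170 left
August 2093 has 31 days -> 139 left
September 2093 has 30 days -> 109 left
October 2093 has 31 days -> 78 left
November 2093 has 30 days -> 48 left
December 2093 has 31 days -> 17 left
January 2094: 17 <= 31 -> lands on January 17

Result: 2094-01-17


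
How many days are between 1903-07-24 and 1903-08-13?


From 1903-07-24 to 1903-08-13
1903-07-24: days before July = 31 + 28 + 31 + 30 + 31 + 30 = 181 (1903 is not a leap year); day of year = 181 + 24 = 205
1903-08-13: days before August = 31 + 28 + 31 + 30 + 31 + 30 + 31 = 212 (1903 is not a leap year); day of year = 212 + 13 = 225
Same year: 225 - 205 = 20

20 days


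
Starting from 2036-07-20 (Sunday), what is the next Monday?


Current: Sunday
Target: Monday
Days ahead: 1

Next Monday: 2036-07-21


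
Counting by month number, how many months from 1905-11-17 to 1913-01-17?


From November 1905 to January 1913
8 years * 12 = 96 months, minus 10 months = 86

86 months


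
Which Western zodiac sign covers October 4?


Date: October 4
Conventional tropical zodiac dates: Libra from September 23 onward; Scorpio starts October 23
October 4 falls within the Libra range

Libra


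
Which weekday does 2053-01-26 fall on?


Date: January 26, 2053
Anchor: Jan 1, 2053. With p = 2053 - 1 = 2052: (p + p//4 - p//100 + p//400) mod 7 = (2052 + 513 - 20 + 5) mod 7 = 2550 mod 7 = 2 -> Wednesday (Mon=0 ... Sun=6)
Days into year = 26 - 1 = 25
Weekday index = (2 + 25) mod 7 = 6

Day of the week: Sunday


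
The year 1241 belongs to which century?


Century = (year - 1) // 100 + 1
= (1241 - 1) // 100 + 1
= 1240 // 100 + 1
= 12 + 1

13th century


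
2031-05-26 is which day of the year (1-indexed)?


Date: May 26, 2031
Days in months 1 through 4: 120
Plus 26 days in May

Day of year: 146


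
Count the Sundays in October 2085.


October 2085 has 31 days
Anchor: Jan 1, 2085. With p = 2085 - 1 = 2084: (p + p//4 - p//100 + p//400) mod 7 = (2084 + 521 - 20 + 5) mod 7 = 2590 mod 7 = 0 -> Monday (Mon=0 ... Sun=6)
Days before October (Jan-Sep): 273; October 1 index = (0 + 273) mod 7 = 0 -> Monday
First Sunday is October 7
Sundays: 7, 14, 21, 28

4 Sundays


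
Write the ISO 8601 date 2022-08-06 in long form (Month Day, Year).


ISO 2022-08-06 parses as year=2022, month=08, day=06
Month 8 -> August

August 6, 2022


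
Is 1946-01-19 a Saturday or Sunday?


Anchor: Jan 1, 1946. With p = 1946 - 1 = 1945: (p + p//4 - p//100 + p//400) mod 7 = (1945 + 486 - 19 + 4) mod 7 = 2416 mod 7 = 1 -> Tuesday (Mon=0 ... Sun=6)
Day of year: 19; offset = 18
Weekday index = (1 + 18) mod 7 = 5 -> Saturday
Weekend days: Saturday, Sunday

Yes


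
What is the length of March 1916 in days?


March 1916

31 days


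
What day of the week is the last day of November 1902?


November 1902 has 30 days
Anchor: Jan 1, 1902. With p = 1902 - 1 = 1901: (p + p//4 - p//100 + p//400) mod 7 = (1901 + 475 - 19 + 4) mod 7 = 2361 mod 7 = 2 -> Wednesday (Mon=0 ... Sun=6)
Days before November (Jan-Oct): 304; November 1 index = (2 + 304) mod 7 = 5 -> Saturday
Last day offset: 30 - 1 = 29 days
Weekday index = (5 + 29) mod 7 = 6

Sunday, November 30


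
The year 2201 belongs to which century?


Century = (year - 1) // 100 + 1
= (2201 - 1) // 100 + 1
= 2200 // 100 + 1
= 22 + 1

23rd century


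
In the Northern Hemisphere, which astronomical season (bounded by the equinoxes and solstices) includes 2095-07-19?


Date: July 19
Astronomical Summer (approx.; exact equinox/solstice day varies by year): June 21 to September 21
July 19 falls within the Summer window

Summer


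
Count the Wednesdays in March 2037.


March 2037 has 31 days
Anchor: Jan 1, 2037. With p = 2037 - 1 = 2036: (p + p//4 - p//100 + p//400) mod 7 = (2036 + 509 - 20 + 5) mod 7 = 2530 mod 7 = 3 -> Thursday (Mon=0 ... Sun=6)
Days before March (Jan-Feb): 59; March 1 index = (3 + 59) mod 7 = 6 -> Sunday
First Wednesday is March 4
Wednesdays: 4, 11, 18, 25

4 Wednesdays


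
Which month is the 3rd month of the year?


Month 3 of 12

March


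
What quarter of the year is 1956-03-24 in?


Month: March (month 3)
Q1: Jan-Mar, Q2: Apr-Jun, Q3: Jul-Sep, Q4: Oct-Dec

Q1


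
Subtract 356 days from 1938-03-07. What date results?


Start: 1938-03-07, subtract 356 days
Back 7 days from March 7 reaches February 28, 1938 -> 349 left
February 1938 has 28 days -> back to January 31, 1938 -> 321 left
January 1938 has 31 days -> back to December 31, 1937 -> 290 left
December 1937 has 31 days -> back to November 30, 1937 -> 259 left
November 1937 has 30 days -> back to October 31, 1937 -> 229 left
October 1937 has 31 days -> back to September 30, 1937 -> 198 left
September 1937 has 30 days -> back to August 31, 1937 -> 168 left
August 1937 has 31 days -> back to July 31, 1937 -> 137 left
July 1937 has 31 days -> back to June 30, 1937 -> 106 left
June 1937 has 30 days -> back to May 31, 1937 -> 76 left
May 1937 has 31 days -> back to April 30, 1937 -> 45 left
April 1937 has 30 days -> back to March 31, 1937 -> 15 left
March 1937: 31 - 15 = 16 -> lands on March 16

Result: 1937-03-16


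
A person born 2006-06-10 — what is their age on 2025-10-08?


Birth: 2006-06-10
Reference: 2025-10-08
Year difference: 2025 - 2006 = 19

19 years old


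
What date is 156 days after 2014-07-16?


Start: 2014-07-16, add 156 days
July 2014 has 31 days: 31 - 16 = 15 days to July 31 -> 141 left
August 2014 has 31 days -> 110 left
September 2014 has 30 days -> 80 left
October 2014 has 31 days -> 49 left
November 2014 has 30 days -> 19 left
December 2014: 19 <= 31 -> lands on December 19

Result: 2014-12-19


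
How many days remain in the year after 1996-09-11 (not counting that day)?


Day of year: 255 of 366
Remaining = 366 - 255

111 days


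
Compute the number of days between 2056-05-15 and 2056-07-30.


From 2056-05-15 to 2056-07-30
2056-05-15: days before May = 31 + 29 + 31 + 30 = 121 (2056 is a leap year); day of year = 121 + 15 = 136
2056-07-30: days before July = 31 + 29 + 31 + 30 + 31 + 30 = 182 (2056 is a leap year); day of year = 182 + 30 = 212
Same year: 212 - 136 = 76

76 days


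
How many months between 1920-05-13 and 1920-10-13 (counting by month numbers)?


From May 1920 to October 1920
0 years * 12 = 0 months, plus 5 months = 5

5 months


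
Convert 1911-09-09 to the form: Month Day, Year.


ISO 1911-09-09 parses as year=1911, month=09, day=09
Month 9 -> September

September 9, 1911


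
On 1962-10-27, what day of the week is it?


Date: October 27, 1962
Anchor: Jan 1, 1962. With p = 1962 - 1 = 1961: (p + p//4 - p//100 + p//400) mod 7 = (1961 + 490 - 19 + 4) mod 7 = 2436 mod 7 = 0 -> Monday (Mon=0 ... Sun=6)
Days before October (Jan-Sep): 273; offset = 273 + 27 - 1 = 299
Weekday index = (0 + 299) mod 7 = 5

Day of the week: Saturday


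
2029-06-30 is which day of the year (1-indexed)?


Date: June 30, 2029
Days in months 1 through 5: 151
Plus 30 days in June

Day of year: 181


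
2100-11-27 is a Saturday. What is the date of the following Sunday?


Current: Saturday
Target: Sunday
Days ahead: 1

Next Sunday: 2100-11-28


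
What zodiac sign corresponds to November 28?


Date: November 28
Conventional tropical zodiac dates: Sagittarius from November 22 onward; Capricorn starts December 22
November 28 falls within the Sagittarius range

Sagittarius


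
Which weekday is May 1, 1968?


Target: May 1, 1968
Anchor: Jan 1, 1968. With p = 1968 - 1 = 1967: (p + p//4 - p//100 + p//400) mod 7 = (1967 + 491 - 19 + 4) mod 7 = 2443 mod 7 = 0 -> Monday (Mon=0 ... Sun=6)
Days before May (Jan-Apr): 121 days
Weekday index = (0 + 121) mod 7 = 2

Wednesday


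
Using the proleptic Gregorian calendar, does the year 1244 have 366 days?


Gregorian leap year rule: divisible by 4, but not by 100, unless also by 400.
1244 is divisible by 4 but not 100 -> leap year

Yes


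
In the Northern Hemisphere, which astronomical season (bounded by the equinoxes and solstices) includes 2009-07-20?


Date: July 20
Astronomical Summer (approx.; exact equinox/solstice day varies by year): June 21 to September 21
July 20 falls within the Summer window

Summer


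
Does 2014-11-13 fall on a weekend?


Anchor: Jan 1, 2014. With p = 2014 - 1 = 2013: (p + p//4 - p//100 + p//400) mod 7 = (2013 + 503 - 20 + 5) mod 7 = 2501 mod 7 = 2 -> Wednesday (Mon=0 ... Sun=6)
Day of year: 317; offset = 316
Weekday index = (2 + 316) mod 7 = 3 -> Thursday
Weekend days: Saturday, Sunday

No


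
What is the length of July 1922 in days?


July 1922

31 days


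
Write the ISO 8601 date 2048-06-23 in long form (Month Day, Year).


ISO 2048-06-23 parses as year=2048, month=06, day=23
Month 6 -> June

June 23, 2048


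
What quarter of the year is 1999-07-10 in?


Month: July (month 7)
Q1: Jan-Mar, Q2: Apr-Jun, Q3: Jul-Sep, Q4: Oct-Dec

Q3


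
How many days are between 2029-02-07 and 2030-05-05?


From 2029-02-07 to 2030-05-05
2029-02-07: days before February = 31; day of year = 31 + 7 = 38
2030-05-05: days before May = 31 + 28 + 31 + 30 = 120 (2030 is not a leap year); day of year = 120 + 5 = 125
Rest of 2029: 365 - 38 = 327
Total = 327 + 125 = 452

452 days


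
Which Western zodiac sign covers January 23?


Date: January 23
Conventional tropical zodiac dates: Aquarius from January 20 onward; Pisces starts February 19
January 23 falls within the Aquarius range

Aquarius


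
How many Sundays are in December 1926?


December 1926 has 31 days
Anchor: Jan 1, 1926. With p = 1926 - 1 = 1925: (p + p//4 - p//100 + p//400) mod 7 = (1925 + 481 - 19 + 4) mod 7 = 2391 mod 7 = 4 -> Friday (Mon=0 ... Sun=6)
Days before December (Jan-Nov): 334; December 1 index = (4 + 334) mod 7 = 2 -> Wednesday
First Sunday is December 5
Sundays: 5, 12, 19, 26

4 Sundays


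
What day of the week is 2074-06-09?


Date: June 9, 2074
Anchor: Jan 1, 2074. With p = 2074 - 1 = 2073: (p + p//4 - p//100 + p//400) mod 7 = (2073 + 518 - 20 + 5) mod 7 = 2576 mod 7 = 0 -> Monday (Mon=0 ... Sun=6)
Days before June (Jan-May): 151; offset = 151 + 9 - 1 = 159
Weekday index = (0 + 159) mod 7 = 5

Day of the week: Saturday


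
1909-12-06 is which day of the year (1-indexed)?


Date: December 6, 1909
Days in months 1 through 11: 334
Plus 6 days in December

Day of year: 340


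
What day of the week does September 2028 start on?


Target: September 1, 2028
Anchor: Jan 1, 2028. With p = 2028 - 1 = 2027: (p + p//4 - p//100 + p//400) mod 7 = (2027 + 506 - 20 + 5) mod 7 = 2518 mod 7 = 5 -> Saturday (Mon=0 ... Sun=6)
Days before September (Jan-Aug): 244 days
Weekday index = (5 + 244) mod 7 = 4

Friday


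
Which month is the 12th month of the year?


Month 12 of 12

December


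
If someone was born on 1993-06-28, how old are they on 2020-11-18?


Birth: 1993-06-28
Reference: 2020-11-18
Year difference: 2020 - 1993 = 27

27 years old


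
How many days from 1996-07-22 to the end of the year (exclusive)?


Day of year: 204 of 366
Remaining = 366 - 204

162 days


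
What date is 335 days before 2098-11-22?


Start: 2098-11-22, subtract 335 days
Back 22 days from November 22 reaches October 31, 2098 -> 313 left
October 2098 has 31 days -> back to September 30, 2098 -> 282 left
September 2098 has 30 days -> back to August 31, 2098 -> 252 left
August 2098 has 31 days -> back to July 31, 2098 -> 221 left
July 2098 has 31 days -> back to June 30, 2098 -> 190 left
June 2098 has 30 days -> back to May 31, 2098 -> 160 left
May 2098 has 31 days -> back to April 30, 2098 -> 129 left
April 2098 has 30 days -> back to March 31, 2098 -> 99 left
March 2098 has 31 days -> back to February 28, 2098 -> 68 left
February 2098 has 28 days -> back to January 31, 2098 -> 40 left
January 2098 has 31 days -> back to December 31, 2097 -> 9 left
December 2097: 31 - 9 = 22 -> lands on December 22

Result: 2097-12-22


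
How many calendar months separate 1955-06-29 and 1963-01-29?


From June 1955 to January 1963
8 years * 12 = 96 months, minus 5 months = 91

91 months


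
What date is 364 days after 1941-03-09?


Start: 1941-03-09, add 364 days
March 1941 has 31 days: 31 - 9 = 22 days to March 31 -> 342 left
April 1941 has 30 days -> 312 left
May 1941 has 31 days -> 281 left
June 1941 has 30 days -> 251 left
July 1941 has 31 days -> 220 left
August 1941 has 31 days -> 189 left
September 1941 has 30 days -> 159 left
October 1941 has 31 days -> 128 left
November 1941 has 30 days -> 98 left
December 1941 has 31 days -> 67 left
January 1942 has 31 days -> 36 left
February 1942 has 28 days -> 8 left
March 1942: 8 <= 31 -> lands on March 8

Result: 1942-03-08


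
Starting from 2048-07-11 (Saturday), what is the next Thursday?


Current: Saturday
Target: Thursday
Days ahead: 5

Next Thursday: 2048-07-16


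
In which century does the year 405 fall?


Century = (year - 1) // 100 + 1
= (405 - 1) // 100 + 1
= 404 // 100 + 1
= 4 + 1

5th century


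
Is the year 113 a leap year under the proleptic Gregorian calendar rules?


Gregorian leap year rule: divisible by 4, but not by 100, unless also by 400.
113 is not divisible by 4 -> not a leap year

No


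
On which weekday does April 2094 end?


April 2094 has 30 days
Anchor: Jan 1, 2094. With p = 2094 - 1 = 2093: (p + p//4 - p//100 + p//400) mod 7 = (2093 + 523 - 20 + 5) mod 7 = 2601 mod 7 = 4 -> Friday (Mon=0 ... Sun=6)
Days before April (Jan-Mar): 90; April 1 index = (4 + 90) mod 7 = 3 -> Thursday
Last day offset: 30 - 1 = 29 days
Weekday index = (3 + 29) mod 7 = 4

Friday, April 30


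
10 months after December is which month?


December is month 12
12 + 10 = 22; wrap: 22 - 12 = 10

October


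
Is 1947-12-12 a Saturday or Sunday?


Anchor: Jan 1, 1947. With p = 1947 - 1 = 1946: (p + p//4 - p//100 + p//400) mod 7 = (1946 + 486 - 19 + 4) mod 7 = 2417 mod 7 = 2 -> Wednesday (Mon=0 ... Sun=6)
Day of year: 346; offset = 345
Weekday index = (2 + 345) mod 7 = 4 -> Friday
Weekend days: Saturday, Sunday

No


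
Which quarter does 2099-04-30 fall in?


Month: April (month 4)
Q1: Jan-Mar, Q2: Apr-Jun, Q3: Jul-Sep, Q4: Oct-Dec

Q2


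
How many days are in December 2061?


December 2061

31 days


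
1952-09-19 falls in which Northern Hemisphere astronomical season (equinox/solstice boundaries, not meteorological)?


Date: September 19
Astronomical Summer (approx.; exact equinox/solstice day varies by year): June 21 to September 21
September 19 falls within the Summer window

Summer


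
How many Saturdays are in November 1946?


November 1946 has 30 days
Anchor: Jan 1, 1946. With p = 1946 - 1 = 1945: (p + p//4 - p//100 + p//400) mod 7 = (1945 + 486 - 19 + 4) mod 7 = 2416 mod 7 = 1 -> Tuesday (Mon=0 ... Sun=6)
Days before November (Jan-Oct): 304; November 1 index = (1 + 304) mod 7 = 4 -> Friday
First Saturday is November 2
Saturdays: 2, 9, 16, 23, 30

5 Saturdays


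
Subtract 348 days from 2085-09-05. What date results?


Start: 2085-09-05, subtract 348 days
Back 5 days from September 5 reaches August 31, 2085 -> 343 left
August 2085 has 31 days -> back to July 31, 2085 -> 312 left
July 2085 has 31 days -> back to June 30, 2085 -> 281 left
June 2085 has 30 days -> back to May 31, 2085 -> 251 left
May 2085 has 31 days -> back to April 30, 2085 -> 220 left
April 2085 has 30 days -> back to March 31, 2085 -> 190 left
March 2085 has 31 days -> back to February 28, 2085 -> 159 left
February 2085 has 28 days -> back to January 31, 2085 -> 131 left
January 2085 has 31 days -> back to December 31, 2084 -> 100 left
December 2084 has 31 days -> back to November 30, 2084 -> 69 left
November 2084 has 30 days -> back to October 31, 2084 -> 39 left
October 2084 has 31 days -> back to September 30, 2084 -> 8 left
September 2084: 30 - 8 = 22 -> lands on September 22

Result: 2084-09-22


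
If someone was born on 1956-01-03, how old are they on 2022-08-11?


Birth: 1956-01-03
Reference: 2022-08-11
Year difference: 2022 - 1956 = 66

66 years old


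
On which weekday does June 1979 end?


June 1979 has 30 days
Anchor: Jan 1, 1979. With p = 1979 - 1 = 1978: (p + p//4 - p//100 + p//400) mod 7 = (1978 + 494 - 19 + 4) mod 7 = 2457 mod 7 = 0 -> Monday (Mon=0 ... Sun=6)
Days before June (Jan-May): 151; June 1 index = (0 + 151) mod 7 = 4 -> Friday
Last day offset: 30 - 1 = 29 days
Weekday index = (4 + 29) mod 7 = 5

Saturday, June 30


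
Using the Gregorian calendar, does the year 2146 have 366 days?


Gregorian leap year rule: divisible by 4, but not by 100, unless also by 400.
2146 is not divisible by 4 -> not a leap year

No


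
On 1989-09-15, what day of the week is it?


Date: September 15, 1989
Anchor: Jan 1, 1989. With p = 1989 - 1 = 1988: (p + p//4 - p//100 + p//400) mod 7 = (1988 + 497 - 19 + 4) mod 7 = 2470 mod 7 = 6 -> Sunday (Mon=0 ... Sun=6)
Days before September (Jan-Aug): 243; offset = 243 + 15 - 1 = 257
Weekday index = (6 + 257) mod 7 = 4

Day of the week: Friday


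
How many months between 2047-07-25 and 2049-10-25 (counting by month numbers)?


From July 2047 to October 2049
2 years * 12 = 24 months, plus 3 months = 27

27 months


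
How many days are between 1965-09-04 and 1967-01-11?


From 1965-09-04 to 1967-01-11
1965-09-04: days before September = 31 + 28 + 31 + 30 + 31 + 30 + 31 + 31 = 243 (1965 is not a leap year); day of year = 243 + 4 = 247
1967-01-11: day of year = 11
Rest of 1965: 365 - 247 = 118
Full years 1966 (365): 365
Total = 118 + 365 + 11 = 494

494 days


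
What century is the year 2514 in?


Century = (year - 1) // 100 + 1
= (2514 - 1) // 100 + 1
= 2513 // 100 + 1
= 25 + 1

26th century


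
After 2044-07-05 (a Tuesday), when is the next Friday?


Current: Tuesday
Target: Friday
Days ahead: 3

Next Friday: 2044-07-08


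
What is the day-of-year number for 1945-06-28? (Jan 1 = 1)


Date: June 28, 1945
Days in months 1 through 5: 151
Plus 28 days in June

Day of year: 179


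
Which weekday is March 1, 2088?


Target: March 1, 2088
Anchor: Jan 1, 2088. With p = 2088 - 1 = 2087: (p + p//4 - p//100 + p//400) mod 7 = (2087 + 521 - 20 + 5) mod 7 = 2593 mod 7 = 3 -> Thursday (Mon=0 ... Sun=6)
Days before March (Jan-Feb): 60 days
Weekday index = (3 + 60) mod 7 = 0

Monday


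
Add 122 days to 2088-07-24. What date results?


Start: 2088-07-24, add 122 days
July 2088 has 31 days: 31 - 24 = 7 days to July 31 -> 115 left
August 2088 has 31 days -> 84 left
September 2088 has 30 days -> 54 left
October 2088 has 31 days -> 23 left
November 2088: 23 <= 30 -> lands on November 23

Result: 2088-11-23


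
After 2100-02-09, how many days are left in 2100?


Day of year: 40 of 365
Remaining = 365 - 40

325 days


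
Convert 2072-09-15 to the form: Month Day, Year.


ISO 2072-09-15 parses as year=2072, month=09, day=15
Month 9 -> September

September 15, 2072


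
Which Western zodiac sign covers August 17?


Date: August 17
Conventional tropical zodiac dates: Leo from July 23 onward; Virgo starts August 23
August 17 falls within the Leo range

Leo


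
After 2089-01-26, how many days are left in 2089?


Day of year: 26 of 365
Remaining = 365 - 26

339 days


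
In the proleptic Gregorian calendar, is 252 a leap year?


Gregorian leap year rule: divisible by 4, but not by 100, unless also by 400.
252 is divisible by 4 but not 100 -> leap year

Yes


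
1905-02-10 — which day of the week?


Date: February 10, 1905
Anchor: Jan 1, 1905. With p = 1905 - 1 = 1904: (p + p//4 - p//100 + p//400) mod 7 = (1904 + 476 - 19 + 4) mod 7 = 2365 mod 7 = 6 -> Sunday (Mon=0 ... Sun=6)
Days before February (Jan): 31; offset = 31 + 10 - 1 = 40
Weekday index = (6 + 40) mod 7 = 4

Day of the week: Friday


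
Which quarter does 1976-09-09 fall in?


Month: September (month 9)
Q1: Jan-Mar, Q2: Apr-Jun, Q3: Jul-Sep, Q4: Oct-Dec

Q3


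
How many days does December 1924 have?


December 1924

31 days


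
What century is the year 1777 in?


Century = (year - 1) // 100 + 1
= (1777 - 1) // 100 + 1
= 1776 // 100 + 1
= 17 + 1

18th century


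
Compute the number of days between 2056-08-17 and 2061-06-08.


From 2056-08-17 to 2061-06-08
2056-08-17: days before August = 31 + 29 + 31 + 30 + 31 + 30 + 31 = 213 (2056 is a leap year); day of year = 213 + 17 = 230
2061-06-08: days before June = 31 + 28 + 31 + 30 + 31 = 151 (2061 is not a leap year); day of year = 151 + 8 = 159
Rest of 2056: 366 - 230 = 136
Full years 2057 (365), 2058 (365), 2059 (365), 2060 (366): 1461
Total = 136 + 1461 + 159 = 1756

1756 days


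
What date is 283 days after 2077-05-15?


Start: 2077-05-15, add 283 days
May 2077 has 31 days: 31 - 15 = 16 days to May 31 -> 267 left
June 2077 has 30 days -> 237 left
July 2077 has 31 days -> 206 left
August 2077 has 31 days -> 175 left
September 2077 has 30 days -> 145 left
October 2077 has 31 days -> 114 left
November 2077 has 30 days -> 84 left
December 2077 has 31 days -> 53 left
January 2078 has 31 days -> 22 left
February 2078: 22 <= 28 -> lands on February 22

Result: 2078-02-22


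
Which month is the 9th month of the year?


Month 9 of 12

September


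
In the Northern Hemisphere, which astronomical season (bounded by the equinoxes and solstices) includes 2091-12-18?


Date: December 18
Astronomical Autumn (approx.; exact equinox/solstice day varies by year): September 22 to December 20
December 18 falls within the Autumn window

Autumn


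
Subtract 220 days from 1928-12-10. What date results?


Start: 1928-12-10, subtract 220 days
Back 10 days from December 10 reaches November 30, 1928 -> 210 left
November 1928 has 30 days -> back to October 31, 1928 -> 180 left
October 1928 has 31 days -> back to September 30, 1928 -> 149 left
September 1928 has 30 days -> back to August 31, 1928 -> 119 left
August 1928 has 31 days -> back to July 31, 1928 -> 88 left
July 1928 has 31 days -> back to June 30, 1928 -> 57 left
June 1928 has 30 days -> back to May 31, 1928 -> 27 left
May 1928: 31 - 27 = 4 -> lands on May 4

Result: 1928-05-04


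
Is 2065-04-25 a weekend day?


Anchor: Jan 1, 2065. With p = 2065 - 1 = 2064: (p + p//4 - p//100 + p//400) mod 7 = (2064 + 516 - 20 + 5) mod 7 = 2565 mod 7 = 3 -> Thursday (Mon=0 ... Sun=6)
Day of year: 115; offset = 114
Weekday index = (3 + 114) mod 7 = 5 -> Saturday
Weekend days: Saturday, Sunday

Yes


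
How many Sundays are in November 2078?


November 2078 has 30 days
Anchor: Jan 1, 2078. With p = 2078 - 1 = 2077: (p + p//4 - p//100 + p//400) mod 7 = (2077 + 519 - 20 + 5) mod 7 = 2581 mod 7 = 5 -> Saturday (Mon=0 ... Sun=6)
Days before November (Jan-Oct): 304; November 1 index = (5 + 304) mod 7 = 1 -> Tuesday
First Sunday is November 6
Sundays: 6, 13, 20, 27

4 Sundays


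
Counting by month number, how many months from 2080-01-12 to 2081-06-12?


From January 2080 to June 2081
1 year * 12 = 12 months, plus 5 months = 17

17 months


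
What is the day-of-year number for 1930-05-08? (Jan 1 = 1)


Date: May 8, 1930
Days in months 1 through 4: 120
Plus 8 days in May

Day of year: 128


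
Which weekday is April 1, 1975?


Target: April 1, 1975
Anchor: Jan 1, 1975. With p = 1975 - 1 = 1974: (p + p//4 - p//100 + p//400) mod 7 = (1974 + 493 - 19 + 4) mod 7 = 2452 mod 7 = 2 -> Wednesday (Mon=0 ... Sun=6)
Days before April (Jan-Mar): 90 days
Weekday index = (2 + 90) mod 7 = 1

Tuesday


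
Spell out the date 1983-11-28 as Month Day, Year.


ISO 1983-11-28 parses as year=1983, month=11, day=28
Month 11 -> November

November 28, 1983


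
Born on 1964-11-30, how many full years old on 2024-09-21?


Birth: 1964-11-30
Reference: 2024-09-21
Year difference: 2024 - 1964 = 60
Birthday not yet reached in 2024, subtract 1

59 years old


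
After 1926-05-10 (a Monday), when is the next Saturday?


Current: Monday
Target: Saturday
Days ahead: 5

Next Saturday: 1926-05-15


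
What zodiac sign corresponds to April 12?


Date: April 12
Conventional tropical zodiac dates: Aries from March 21 onward; Taurus starts April 20
April 12 falls within the Aries range

Aries


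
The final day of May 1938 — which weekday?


May 1938 has 31 days
Anchor: Jan 1, 1938. With p = 1938 - 1 = 1937: (p + p//4 - p//100 + p//400) mod 7 = (1937 + 484 - 19 + 4) mod 7 = 2406 mod 7 = 5 -> Saturday (Mon=0 ... Sun=6)
Days before May (Jan-Apr): 120; May 1 index = (5 + 120) mod 7 = 6 -> Sunday
Last day offset: 31 - 1 = 30 days
Weekday index = (6 + 30) mod 7 = 1

Tuesday, May 31


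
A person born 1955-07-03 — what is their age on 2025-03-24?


Birth: 1955-07-03
Reference: 2025-03-24
Year difference: 2025 - 1955 = 70
Birthday not yet reached in 2025, subtract 1

69 years old


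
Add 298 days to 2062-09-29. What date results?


Start: 2062-09-29, add 298 days
September 2062 has 30 days: 30 - 29 = 1 day to September 30 -> 297 left
October 2062 has 31 days -> 266 left
November 2062 has 30 days -> 236 left
December 2062 has 31 days -> 205 left
January 2063 has 31 days -> 174 left
February 2063 has 28 days -> 146 left
March 2063 has 31 days -> 115 left
April 2063 has 30 days -> 85 left
May 2063 has 31 days -> 54 left
June 2063 has 30 days -> 24 left
July 2063: 24 <= 31 -> lands on July 24

Result: 2063-07-24


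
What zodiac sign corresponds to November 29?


Date: November 29
Conventional tropical zodiac dates: Sagittarius from November 22 onward; Capricorn starts December 22
November 29 falls within the Sagittarius range

Sagittarius


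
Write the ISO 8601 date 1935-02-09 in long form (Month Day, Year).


ISO 1935-02-09 parses as year=1935, month=02, day=09
Month 2 -> February

February 9, 1935


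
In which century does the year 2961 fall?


Century = (year - 1) // 100 + 1
= (2961 - 1) // 100 + 1
= 2960 // 100 + 1
= 29 + 1

30th century


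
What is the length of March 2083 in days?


March 2083

31 days


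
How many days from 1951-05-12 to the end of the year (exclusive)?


Day of year: 132 of 365
Remaining = 365 - 132

233 days


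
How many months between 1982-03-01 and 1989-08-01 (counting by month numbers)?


From March 1982 to August 1989
7 years * 12 = 84 months, plus 5 months = 89

89 months


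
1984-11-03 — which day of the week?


Date: November 3, 1984
Anchor: Jan 1, 1984. With p = 1984 - 1 = 1983: (p + p//4 - p//100 + p//400) mod 7 = (1983 + 495 - 19 + 4) mod 7 = 2463 mod 7 = 6 -> Sunday (Mon=0 ... Sun=6)
Days before November (Jan-Oct): 305; offset = 305 + 3 - 1 = 307
Weekday index = (6 + 307) mod 7 = 5

Day of the week: Saturday


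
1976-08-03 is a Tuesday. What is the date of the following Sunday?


Current: Tuesday
Target: Sunday
Days ahead: 5

Next Sunday: 1976-08-08


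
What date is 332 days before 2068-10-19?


Start: 2068-10-19, subtract 332 days
Back 19 days from October 19 reaches September 30, 2068 -> 313 left
September 2068 has 30 days -> back to August 31, 2068 -> 283 left
August 2068 has 31 days -> back to July 31, 2068 -> 252 left
July 2068 has 31 days -> back to June 30, 2068 -> 221 left
June 2068 has 30 days -> back to May 31, 2068 -> 191 left
May 2068 has 31 days -> back to April 30, 2068 -> 160 left
April 2068 has 30 days -> back to March 31, 2068 -> 130 left
March 2068 has 31 days -> back to February 29, 2068 -> 99 left
February 2068 has 29 days -> back to January 31, 2068 -> 70 left
January 2068 has 31 days -> back to December 31, 2067 -> 39 left
December 2067 has 31 days -> back to November 30, 2067 -> 8 left
November 2067: 30 - 8 = 22 -> lands on November 22

Result: 2067-11-22


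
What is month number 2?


Month 2 of 12

February


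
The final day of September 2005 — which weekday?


September 2005 has 30 days
Anchor: Jan 1, 2005. With p = 2005 - 1 = 2004: (p + p//4 - p//100 + p//400) mod 7 = (2004 + 501 - 20 + 5) mod 7 = 2490 mod 7 = 5 -> Saturday (Mon=0 ... Sun=6)
Days before September (Jan-Aug): 243; September 1 index = (5 + 243) mod 7 = 3 -> Thursday
Last day offset: 30 - 1 = 29 days
Weekday index = (3 + 29) mod 7 = 4

Friday, September 30
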